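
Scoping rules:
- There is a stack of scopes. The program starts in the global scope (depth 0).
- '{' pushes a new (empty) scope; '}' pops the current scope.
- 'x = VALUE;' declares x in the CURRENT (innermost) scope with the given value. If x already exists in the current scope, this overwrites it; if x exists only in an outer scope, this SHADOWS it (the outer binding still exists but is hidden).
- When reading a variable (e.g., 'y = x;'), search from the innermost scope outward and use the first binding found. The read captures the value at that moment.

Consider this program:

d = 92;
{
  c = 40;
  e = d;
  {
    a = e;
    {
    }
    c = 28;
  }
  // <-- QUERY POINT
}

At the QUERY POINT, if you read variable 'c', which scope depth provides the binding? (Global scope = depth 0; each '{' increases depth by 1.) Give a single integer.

Step 1: declare d=92 at depth 0
Step 2: enter scope (depth=1)
Step 3: declare c=40 at depth 1
Step 4: declare e=(read d)=92 at depth 1
Step 5: enter scope (depth=2)
Step 6: declare a=(read e)=92 at depth 2
Step 7: enter scope (depth=3)
Step 8: exit scope (depth=2)
Step 9: declare c=28 at depth 2
Step 10: exit scope (depth=1)
Visible at query point: c=40 d=92 e=92

Answer: 1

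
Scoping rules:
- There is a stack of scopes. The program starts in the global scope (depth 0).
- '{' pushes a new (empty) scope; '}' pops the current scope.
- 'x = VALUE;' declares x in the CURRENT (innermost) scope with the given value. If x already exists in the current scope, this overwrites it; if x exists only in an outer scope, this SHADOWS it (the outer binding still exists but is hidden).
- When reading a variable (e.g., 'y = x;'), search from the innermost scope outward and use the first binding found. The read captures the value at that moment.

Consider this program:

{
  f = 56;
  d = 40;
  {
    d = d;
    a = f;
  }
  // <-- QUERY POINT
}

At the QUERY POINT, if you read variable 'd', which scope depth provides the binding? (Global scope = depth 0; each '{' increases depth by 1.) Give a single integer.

Step 1: enter scope (depth=1)
Step 2: declare f=56 at depth 1
Step 3: declare d=40 at depth 1
Step 4: enter scope (depth=2)
Step 5: declare d=(read d)=40 at depth 2
Step 6: declare a=(read f)=56 at depth 2
Step 7: exit scope (depth=1)
Visible at query point: d=40 f=56

Answer: 1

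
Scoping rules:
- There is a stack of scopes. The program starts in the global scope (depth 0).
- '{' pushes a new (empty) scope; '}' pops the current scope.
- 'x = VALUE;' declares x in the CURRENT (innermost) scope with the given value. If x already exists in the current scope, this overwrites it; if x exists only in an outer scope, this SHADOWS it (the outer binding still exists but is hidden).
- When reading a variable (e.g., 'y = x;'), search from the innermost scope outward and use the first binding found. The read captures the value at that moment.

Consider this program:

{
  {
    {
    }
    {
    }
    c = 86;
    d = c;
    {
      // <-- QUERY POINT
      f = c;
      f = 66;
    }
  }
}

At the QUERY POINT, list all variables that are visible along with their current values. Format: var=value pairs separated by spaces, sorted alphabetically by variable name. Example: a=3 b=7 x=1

Answer: c=86 d=86

Derivation:
Step 1: enter scope (depth=1)
Step 2: enter scope (depth=2)
Step 3: enter scope (depth=3)
Step 4: exit scope (depth=2)
Step 5: enter scope (depth=3)
Step 6: exit scope (depth=2)
Step 7: declare c=86 at depth 2
Step 8: declare d=(read c)=86 at depth 2
Step 9: enter scope (depth=3)
Visible at query point: c=86 d=86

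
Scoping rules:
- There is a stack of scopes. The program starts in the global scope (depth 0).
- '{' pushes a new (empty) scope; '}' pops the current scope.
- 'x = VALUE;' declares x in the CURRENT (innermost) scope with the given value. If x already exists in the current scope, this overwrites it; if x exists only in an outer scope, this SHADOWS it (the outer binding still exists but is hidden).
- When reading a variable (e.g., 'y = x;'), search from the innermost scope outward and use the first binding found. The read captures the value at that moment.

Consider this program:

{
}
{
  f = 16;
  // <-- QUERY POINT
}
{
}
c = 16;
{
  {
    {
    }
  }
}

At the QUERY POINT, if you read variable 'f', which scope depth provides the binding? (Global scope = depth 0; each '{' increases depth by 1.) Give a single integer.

Step 1: enter scope (depth=1)
Step 2: exit scope (depth=0)
Step 3: enter scope (depth=1)
Step 4: declare f=16 at depth 1
Visible at query point: f=16

Answer: 1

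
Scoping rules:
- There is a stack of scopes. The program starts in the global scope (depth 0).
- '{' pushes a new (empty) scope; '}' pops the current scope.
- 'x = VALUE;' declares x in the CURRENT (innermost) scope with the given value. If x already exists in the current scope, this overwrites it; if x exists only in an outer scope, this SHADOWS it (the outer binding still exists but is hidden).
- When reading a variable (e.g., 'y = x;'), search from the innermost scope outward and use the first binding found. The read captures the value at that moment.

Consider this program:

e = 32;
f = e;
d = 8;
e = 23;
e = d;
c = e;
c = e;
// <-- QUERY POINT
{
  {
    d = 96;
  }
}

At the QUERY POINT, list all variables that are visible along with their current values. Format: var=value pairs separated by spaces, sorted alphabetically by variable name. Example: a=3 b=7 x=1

Answer: c=8 d=8 e=8 f=32

Derivation:
Step 1: declare e=32 at depth 0
Step 2: declare f=(read e)=32 at depth 0
Step 3: declare d=8 at depth 0
Step 4: declare e=23 at depth 0
Step 5: declare e=(read d)=8 at depth 0
Step 6: declare c=(read e)=8 at depth 0
Step 7: declare c=(read e)=8 at depth 0
Visible at query point: c=8 d=8 e=8 f=32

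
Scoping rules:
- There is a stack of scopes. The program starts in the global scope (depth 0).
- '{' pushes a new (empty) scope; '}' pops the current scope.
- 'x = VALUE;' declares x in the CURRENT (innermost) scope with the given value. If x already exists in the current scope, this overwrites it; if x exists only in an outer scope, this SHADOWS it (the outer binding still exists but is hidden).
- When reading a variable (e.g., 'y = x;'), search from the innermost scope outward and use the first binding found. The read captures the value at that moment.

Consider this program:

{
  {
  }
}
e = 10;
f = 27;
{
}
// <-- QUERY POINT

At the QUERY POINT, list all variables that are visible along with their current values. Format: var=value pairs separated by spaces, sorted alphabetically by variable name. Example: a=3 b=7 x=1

Answer: e=10 f=27

Derivation:
Step 1: enter scope (depth=1)
Step 2: enter scope (depth=2)
Step 3: exit scope (depth=1)
Step 4: exit scope (depth=0)
Step 5: declare e=10 at depth 0
Step 6: declare f=27 at depth 0
Step 7: enter scope (depth=1)
Step 8: exit scope (depth=0)
Visible at query point: e=10 f=27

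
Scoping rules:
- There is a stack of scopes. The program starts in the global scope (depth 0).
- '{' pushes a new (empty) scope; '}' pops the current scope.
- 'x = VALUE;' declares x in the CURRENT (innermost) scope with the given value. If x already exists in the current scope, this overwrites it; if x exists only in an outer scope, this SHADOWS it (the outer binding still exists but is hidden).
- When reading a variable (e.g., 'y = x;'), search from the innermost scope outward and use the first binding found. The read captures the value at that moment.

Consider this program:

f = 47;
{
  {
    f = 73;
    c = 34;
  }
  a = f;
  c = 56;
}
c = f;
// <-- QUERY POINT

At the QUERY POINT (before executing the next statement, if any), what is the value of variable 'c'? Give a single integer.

Step 1: declare f=47 at depth 0
Step 2: enter scope (depth=1)
Step 3: enter scope (depth=2)
Step 4: declare f=73 at depth 2
Step 5: declare c=34 at depth 2
Step 6: exit scope (depth=1)
Step 7: declare a=(read f)=47 at depth 1
Step 8: declare c=56 at depth 1
Step 9: exit scope (depth=0)
Step 10: declare c=(read f)=47 at depth 0
Visible at query point: c=47 f=47

Answer: 47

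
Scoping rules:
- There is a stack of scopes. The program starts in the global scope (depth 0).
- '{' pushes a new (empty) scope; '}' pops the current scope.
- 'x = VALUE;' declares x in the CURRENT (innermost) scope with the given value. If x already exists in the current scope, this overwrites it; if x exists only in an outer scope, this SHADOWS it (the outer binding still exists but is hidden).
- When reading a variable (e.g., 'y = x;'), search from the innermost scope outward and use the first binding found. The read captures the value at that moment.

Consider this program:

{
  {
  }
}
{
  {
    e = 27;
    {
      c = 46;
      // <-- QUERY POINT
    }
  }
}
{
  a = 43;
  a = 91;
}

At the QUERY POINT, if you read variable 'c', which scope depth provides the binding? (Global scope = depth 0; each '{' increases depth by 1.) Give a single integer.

Step 1: enter scope (depth=1)
Step 2: enter scope (depth=2)
Step 3: exit scope (depth=1)
Step 4: exit scope (depth=0)
Step 5: enter scope (depth=1)
Step 6: enter scope (depth=2)
Step 7: declare e=27 at depth 2
Step 8: enter scope (depth=3)
Step 9: declare c=46 at depth 3
Visible at query point: c=46 e=27

Answer: 3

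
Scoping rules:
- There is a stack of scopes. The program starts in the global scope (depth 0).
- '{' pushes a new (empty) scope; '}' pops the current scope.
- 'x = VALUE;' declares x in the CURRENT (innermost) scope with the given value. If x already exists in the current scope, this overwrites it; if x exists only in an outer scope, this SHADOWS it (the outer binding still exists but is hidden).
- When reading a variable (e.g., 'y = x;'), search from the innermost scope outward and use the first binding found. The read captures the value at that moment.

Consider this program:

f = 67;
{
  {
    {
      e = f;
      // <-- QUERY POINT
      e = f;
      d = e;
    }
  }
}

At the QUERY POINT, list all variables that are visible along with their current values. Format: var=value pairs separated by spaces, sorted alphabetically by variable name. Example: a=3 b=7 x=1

Step 1: declare f=67 at depth 0
Step 2: enter scope (depth=1)
Step 3: enter scope (depth=2)
Step 4: enter scope (depth=3)
Step 5: declare e=(read f)=67 at depth 3
Visible at query point: e=67 f=67

Answer: e=67 f=67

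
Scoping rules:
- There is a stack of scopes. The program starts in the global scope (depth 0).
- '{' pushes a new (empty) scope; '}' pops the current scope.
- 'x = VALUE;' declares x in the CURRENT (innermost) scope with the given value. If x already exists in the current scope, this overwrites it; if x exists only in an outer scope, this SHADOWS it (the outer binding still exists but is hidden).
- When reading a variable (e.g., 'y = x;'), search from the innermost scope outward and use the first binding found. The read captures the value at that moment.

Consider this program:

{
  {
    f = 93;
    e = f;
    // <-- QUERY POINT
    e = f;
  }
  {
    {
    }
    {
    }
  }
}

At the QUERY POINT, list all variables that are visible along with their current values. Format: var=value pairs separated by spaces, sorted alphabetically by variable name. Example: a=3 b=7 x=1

Step 1: enter scope (depth=1)
Step 2: enter scope (depth=2)
Step 3: declare f=93 at depth 2
Step 4: declare e=(read f)=93 at depth 2
Visible at query point: e=93 f=93

Answer: e=93 f=93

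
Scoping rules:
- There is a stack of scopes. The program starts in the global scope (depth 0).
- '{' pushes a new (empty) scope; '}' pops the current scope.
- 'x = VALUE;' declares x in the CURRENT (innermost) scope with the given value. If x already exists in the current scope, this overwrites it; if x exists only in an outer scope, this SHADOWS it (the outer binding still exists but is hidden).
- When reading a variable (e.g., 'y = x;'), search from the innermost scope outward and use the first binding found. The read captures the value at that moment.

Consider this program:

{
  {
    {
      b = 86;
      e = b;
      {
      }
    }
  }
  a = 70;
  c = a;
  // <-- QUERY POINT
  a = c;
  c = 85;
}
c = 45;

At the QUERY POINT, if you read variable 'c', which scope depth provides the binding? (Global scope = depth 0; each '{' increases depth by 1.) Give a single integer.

Answer: 1

Derivation:
Step 1: enter scope (depth=1)
Step 2: enter scope (depth=2)
Step 3: enter scope (depth=3)
Step 4: declare b=86 at depth 3
Step 5: declare e=(read b)=86 at depth 3
Step 6: enter scope (depth=4)
Step 7: exit scope (depth=3)
Step 8: exit scope (depth=2)
Step 9: exit scope (depth=1)
Step 10: declare a=70 at depth 1
Step 11: declare c=(read a)=70 at depth 1
Visible at query point: a=70 c=70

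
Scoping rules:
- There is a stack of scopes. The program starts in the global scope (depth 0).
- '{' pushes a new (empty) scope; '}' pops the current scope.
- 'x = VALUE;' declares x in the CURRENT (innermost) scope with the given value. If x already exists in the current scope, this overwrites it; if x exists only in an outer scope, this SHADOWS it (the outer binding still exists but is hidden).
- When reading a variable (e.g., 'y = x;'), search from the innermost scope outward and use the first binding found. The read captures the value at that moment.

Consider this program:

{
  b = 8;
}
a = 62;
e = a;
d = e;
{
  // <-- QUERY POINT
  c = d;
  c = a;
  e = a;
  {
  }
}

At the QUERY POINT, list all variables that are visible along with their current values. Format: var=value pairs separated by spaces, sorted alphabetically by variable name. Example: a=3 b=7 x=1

Step 1: enter scope (depth=1)
Step 2: declare b=8 at depth 1
Step 3: exit scope (depth=0)
Step 4: declare a=62 at depth 0
Step 5: declare e=(read a)=62 at depth 0
Step 6: declare d=(read e)=62 at depth 0
Step 7: enter scope (depth=1)
Visible at query point: a=62 d=62 e=62

Answer: a=62 d=62 e=62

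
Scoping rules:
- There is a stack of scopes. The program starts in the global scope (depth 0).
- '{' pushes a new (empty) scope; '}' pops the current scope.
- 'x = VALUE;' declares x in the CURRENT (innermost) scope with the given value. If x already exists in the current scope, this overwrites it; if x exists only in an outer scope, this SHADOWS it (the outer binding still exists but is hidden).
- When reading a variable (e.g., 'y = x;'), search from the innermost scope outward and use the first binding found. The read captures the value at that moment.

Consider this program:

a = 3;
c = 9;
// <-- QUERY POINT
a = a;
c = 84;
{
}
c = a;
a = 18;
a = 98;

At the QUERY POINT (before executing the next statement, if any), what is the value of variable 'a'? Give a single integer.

Answer: 3

Derivation:
Step 1: declare a=3 at depth 0
Step 2: declare c=9 at depth 0
Visible at query point: a=3 c=9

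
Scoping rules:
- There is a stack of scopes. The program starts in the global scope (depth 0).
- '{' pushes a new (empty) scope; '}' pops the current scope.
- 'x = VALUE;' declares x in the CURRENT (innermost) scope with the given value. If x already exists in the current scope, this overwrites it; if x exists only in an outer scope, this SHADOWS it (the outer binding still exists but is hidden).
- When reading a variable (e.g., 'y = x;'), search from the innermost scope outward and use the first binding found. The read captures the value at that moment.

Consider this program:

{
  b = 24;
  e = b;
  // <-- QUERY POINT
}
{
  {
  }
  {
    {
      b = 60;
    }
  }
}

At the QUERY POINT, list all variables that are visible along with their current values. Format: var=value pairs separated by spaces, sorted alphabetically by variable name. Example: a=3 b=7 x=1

Step 1: enter scope (depth=1)
Step 2: declare b=24 at depth 1
Step 3: declare e=(read b)=24 at depth 1
Visible at query point: b=24 e=24

Answer: b=24 e=24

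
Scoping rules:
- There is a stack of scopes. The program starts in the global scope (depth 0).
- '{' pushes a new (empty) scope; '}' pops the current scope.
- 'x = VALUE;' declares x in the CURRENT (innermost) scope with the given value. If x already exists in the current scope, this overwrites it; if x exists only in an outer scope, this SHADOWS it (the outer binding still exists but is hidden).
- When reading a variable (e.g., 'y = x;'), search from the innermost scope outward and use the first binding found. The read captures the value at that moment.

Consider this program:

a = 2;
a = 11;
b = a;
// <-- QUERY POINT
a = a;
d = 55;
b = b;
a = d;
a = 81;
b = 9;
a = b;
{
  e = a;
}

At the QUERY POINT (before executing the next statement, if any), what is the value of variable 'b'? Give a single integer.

Step 1: declare a=2 at depth 0
Step 2: declare a=11 at depth 0
Step 3: declare b=(read a)=11 at depth 0
Visible at query point: a=11 b=11

Answer: 11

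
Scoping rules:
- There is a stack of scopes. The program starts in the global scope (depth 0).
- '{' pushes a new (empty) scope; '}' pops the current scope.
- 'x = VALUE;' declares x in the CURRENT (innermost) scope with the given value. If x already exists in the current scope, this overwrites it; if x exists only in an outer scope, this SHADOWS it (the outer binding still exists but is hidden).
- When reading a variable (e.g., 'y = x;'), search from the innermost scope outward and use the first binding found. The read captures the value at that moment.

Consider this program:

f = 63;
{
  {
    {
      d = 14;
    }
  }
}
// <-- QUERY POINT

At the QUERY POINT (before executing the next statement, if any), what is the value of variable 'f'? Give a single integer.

Answer: 63

Derivation:
Step 1: declare f=63 at depth 0
Step 2: enter scope (depth=1)
Step 3: enter scope (depth=2)
Step 4: enter scope (depth=3)
Step 5: declare d=14 at depth 3
Step 6: exit scope (depth=2)
Step 7: exit scope (depth=1)
Step 8: exit scope (depth=0)
Visible at query point: f=63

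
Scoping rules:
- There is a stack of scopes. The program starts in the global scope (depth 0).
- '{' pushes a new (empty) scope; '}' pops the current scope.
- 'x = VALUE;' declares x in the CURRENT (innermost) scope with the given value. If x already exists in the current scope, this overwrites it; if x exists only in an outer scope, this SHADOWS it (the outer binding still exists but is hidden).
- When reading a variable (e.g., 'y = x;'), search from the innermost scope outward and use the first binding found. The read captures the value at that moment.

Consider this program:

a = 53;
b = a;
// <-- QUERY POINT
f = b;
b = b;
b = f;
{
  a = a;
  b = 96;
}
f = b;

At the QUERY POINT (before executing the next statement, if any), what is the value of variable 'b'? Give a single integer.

Step 1: declare a=53 at depth 0
Step 2: declare b=(read a)=53 at depth 0
Visible at query point: a=53 b=53

Answer: 53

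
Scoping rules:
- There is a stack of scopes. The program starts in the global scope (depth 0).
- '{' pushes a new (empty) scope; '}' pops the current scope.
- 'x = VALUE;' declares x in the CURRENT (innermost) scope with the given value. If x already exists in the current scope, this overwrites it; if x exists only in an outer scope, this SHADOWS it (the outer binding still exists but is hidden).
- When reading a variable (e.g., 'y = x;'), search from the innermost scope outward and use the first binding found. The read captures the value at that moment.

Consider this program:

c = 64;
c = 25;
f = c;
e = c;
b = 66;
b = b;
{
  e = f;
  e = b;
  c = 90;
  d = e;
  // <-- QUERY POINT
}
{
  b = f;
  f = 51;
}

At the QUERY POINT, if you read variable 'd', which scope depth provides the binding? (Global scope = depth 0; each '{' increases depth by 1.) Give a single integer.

Step 1: declare c=64 at depth 0
Step 2: declare c=25 at depth 0
Step 3: declare f=(read c)=25 at depth 0
Step 4: declare e=(read c)=25 at depth 0
Step 5: declare b=66 at depth 0
Step 6: declare b=(read b)=66 at depth 0
Step 7: enter scope (depth=1)
Step 8: declare e=(read f)=25 at depth 1
Step 9: declare e=(read b)=66 at depth 1
Step 10: declare c=90 at depth 1
Step 11: declare d=(read e)=66 at depth 1
Visible at query point: b=66 c=90 d=66 e=66 f=25

Answer: 1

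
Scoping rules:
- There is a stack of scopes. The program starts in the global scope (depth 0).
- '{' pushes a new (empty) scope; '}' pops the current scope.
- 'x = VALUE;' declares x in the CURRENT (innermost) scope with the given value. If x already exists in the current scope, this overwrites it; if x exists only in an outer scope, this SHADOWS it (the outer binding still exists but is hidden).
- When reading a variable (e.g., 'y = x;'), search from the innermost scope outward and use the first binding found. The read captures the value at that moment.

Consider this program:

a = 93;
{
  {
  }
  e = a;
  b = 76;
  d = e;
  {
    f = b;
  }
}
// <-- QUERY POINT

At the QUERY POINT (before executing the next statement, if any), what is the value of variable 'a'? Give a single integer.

Step 1: declare a=93 at depth 0
Step 2: enter scope (depth=1)
Step 3: enter scope (depth=2)
Step 4: exit scope (depth=1)
Step 5: declare e=(read a)=93 at depth 1
Step 6: declare b=76 at depth 1
Step 7: declare d=(read e)=93 at depth 1
Step 8: enter scope (depth=2)
Step 9: declare f=(read b)=76 at depth 2
Step 10: exit scope (depth=1)
Step 11: exit scope (depth=0)
Visible at query point: a=93

Answer: 93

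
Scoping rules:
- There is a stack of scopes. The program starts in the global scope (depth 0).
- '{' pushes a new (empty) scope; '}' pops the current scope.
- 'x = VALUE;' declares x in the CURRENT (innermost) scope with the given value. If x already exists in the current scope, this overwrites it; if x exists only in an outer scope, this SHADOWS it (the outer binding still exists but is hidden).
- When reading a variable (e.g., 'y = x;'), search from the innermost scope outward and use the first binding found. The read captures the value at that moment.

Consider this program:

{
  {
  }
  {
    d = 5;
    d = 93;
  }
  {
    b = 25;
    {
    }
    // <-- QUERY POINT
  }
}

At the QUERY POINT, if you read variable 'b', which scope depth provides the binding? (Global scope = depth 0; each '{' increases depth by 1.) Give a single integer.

Answer: 2

Derivation:
Step 1: enter scope (depth=1)
Step 2: enter scope (depth=2)
Step 3: exit scope (depth=1)
Step 4: enter scope (depth=2)
Step 5: declare d=5 at depth 2
Step 6: declare d=93 at depth 2
Step 7: exit scope (depth=1)
Step 8: enter scope (depth=2)
Step 9: declare b=25 at depth 2
Step 10: enter scope (depth=3)
Step 11: exit scope (depth=2)
Visible at query point: b=25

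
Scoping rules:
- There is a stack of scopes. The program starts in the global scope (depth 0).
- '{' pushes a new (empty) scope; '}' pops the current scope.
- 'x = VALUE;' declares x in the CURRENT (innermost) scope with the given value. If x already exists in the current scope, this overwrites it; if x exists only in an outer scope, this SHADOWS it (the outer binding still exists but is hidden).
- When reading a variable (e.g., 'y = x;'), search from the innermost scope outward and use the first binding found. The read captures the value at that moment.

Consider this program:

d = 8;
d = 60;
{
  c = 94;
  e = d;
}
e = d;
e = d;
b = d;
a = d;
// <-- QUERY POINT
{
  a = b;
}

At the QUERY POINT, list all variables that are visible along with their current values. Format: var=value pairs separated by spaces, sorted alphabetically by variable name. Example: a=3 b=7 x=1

Step 1: declare d=8 at depth 0
Step 2: declare d=60 at depth 0
Step 3: enter scope (depth=1)
Step 4: declare c=94 at depth 1
Step 5: declare e=(read d)=60 at depth 1
Step 6: exit scope (depth=0)
Step 7: declare e=(read d)=60 at depth 0
Step 8: declare e=(read d)=60 at depth 0
Step 9: declare b=(read d)=60 at depth 0
Step 10: declare a=(read d)=60 at depth 0
Visible at query point: a=60 b=60 d=60 e=60

Answer: a=60 b=60 d=60 e=60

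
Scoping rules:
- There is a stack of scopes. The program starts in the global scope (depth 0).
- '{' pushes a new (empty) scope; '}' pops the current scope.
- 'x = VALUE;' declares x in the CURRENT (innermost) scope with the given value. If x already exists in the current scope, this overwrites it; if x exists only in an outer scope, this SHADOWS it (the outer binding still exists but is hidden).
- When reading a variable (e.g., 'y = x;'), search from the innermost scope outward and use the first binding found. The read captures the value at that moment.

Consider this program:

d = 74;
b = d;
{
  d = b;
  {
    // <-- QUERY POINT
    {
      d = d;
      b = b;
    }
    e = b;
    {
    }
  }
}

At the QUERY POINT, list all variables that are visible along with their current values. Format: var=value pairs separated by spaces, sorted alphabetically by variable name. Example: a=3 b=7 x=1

Step 1: declare d=74 at depth 0
Step 2: declare b=(read d)=74 at depth 0
Step 3: enter scope (depth=1)
Step 4: declare d=(read b)=74 at depth 1
Step 5: enter scope (depth=2)
Visible at query point: b=74 d=74

Answer: b=74 d=74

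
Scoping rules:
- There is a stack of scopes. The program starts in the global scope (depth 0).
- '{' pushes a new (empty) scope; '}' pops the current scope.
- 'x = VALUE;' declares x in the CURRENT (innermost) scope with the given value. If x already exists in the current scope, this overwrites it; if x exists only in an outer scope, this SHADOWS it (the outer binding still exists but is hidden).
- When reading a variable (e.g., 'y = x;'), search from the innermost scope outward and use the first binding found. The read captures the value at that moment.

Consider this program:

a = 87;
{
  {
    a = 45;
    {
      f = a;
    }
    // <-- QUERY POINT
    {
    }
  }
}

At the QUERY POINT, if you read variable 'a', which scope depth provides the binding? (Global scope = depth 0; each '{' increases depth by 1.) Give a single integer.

Answer: 2

Derivation:
Step 1: declare a=87 at depth 0
Step 2: enter scope (depth=1)
Step 3: enter scope (depth=2)
Step 4: declare a=45 at depth 2
Step 5: enter scope (depth=3)
Step 6: declare f=(read a)=45 at depth 3
Step 7: exit scope (depth=2)
Visible at query point: a=45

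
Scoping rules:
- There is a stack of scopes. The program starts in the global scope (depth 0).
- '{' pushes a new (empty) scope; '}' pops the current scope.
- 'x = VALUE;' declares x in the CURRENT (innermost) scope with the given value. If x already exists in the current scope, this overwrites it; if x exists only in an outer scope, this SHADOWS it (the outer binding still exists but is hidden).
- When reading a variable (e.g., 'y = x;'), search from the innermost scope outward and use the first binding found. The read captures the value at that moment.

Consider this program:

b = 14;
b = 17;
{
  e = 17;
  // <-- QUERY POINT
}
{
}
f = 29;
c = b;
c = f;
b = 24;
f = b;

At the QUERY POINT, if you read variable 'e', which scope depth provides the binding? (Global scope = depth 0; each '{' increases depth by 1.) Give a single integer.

Answer: 1

Derivation:
Step 1: declare b=14 at depth 0
Step 2: declare b=17 at depth 0
Step 3: enter scope (depth=1)
Step 4: declare e=17 at depth 1
Visible at query point: b=17 e=17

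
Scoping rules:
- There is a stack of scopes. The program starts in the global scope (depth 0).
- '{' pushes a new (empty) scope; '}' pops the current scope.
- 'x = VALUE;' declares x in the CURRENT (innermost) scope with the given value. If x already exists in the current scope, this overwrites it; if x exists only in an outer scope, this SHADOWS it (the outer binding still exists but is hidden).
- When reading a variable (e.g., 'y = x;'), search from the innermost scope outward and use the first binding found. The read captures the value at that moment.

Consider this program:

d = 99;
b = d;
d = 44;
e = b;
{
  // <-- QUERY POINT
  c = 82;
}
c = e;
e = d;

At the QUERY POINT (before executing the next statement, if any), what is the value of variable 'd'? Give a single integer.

Step 1: declare d=99 at depth 0
Step 2: declare b=(read d)=99 at depth 0
Step 3: declare d=44 at depth 0
Step 4: declare e=(read b)=99 at depth 0
Step 5: enter scope (depth=1)
Visible at query point: b=99 d=44 e=99

Answer: 44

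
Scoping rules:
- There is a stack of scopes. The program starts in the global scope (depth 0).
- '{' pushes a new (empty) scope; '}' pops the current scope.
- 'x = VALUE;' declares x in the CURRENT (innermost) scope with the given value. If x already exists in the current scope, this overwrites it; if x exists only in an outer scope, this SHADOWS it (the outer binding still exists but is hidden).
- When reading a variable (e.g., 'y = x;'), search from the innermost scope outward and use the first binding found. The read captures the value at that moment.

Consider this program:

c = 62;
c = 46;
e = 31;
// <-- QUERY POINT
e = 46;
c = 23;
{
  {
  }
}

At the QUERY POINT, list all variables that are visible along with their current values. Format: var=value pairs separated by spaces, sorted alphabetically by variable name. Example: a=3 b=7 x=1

Answer: c=46 e=31

Derivation:
Step 1: declare c=62 at depth 0
Step 2: declare c=46 at depth 0
Step 3: declare e=31 at depth 0
Visible at query point: c=46 e=31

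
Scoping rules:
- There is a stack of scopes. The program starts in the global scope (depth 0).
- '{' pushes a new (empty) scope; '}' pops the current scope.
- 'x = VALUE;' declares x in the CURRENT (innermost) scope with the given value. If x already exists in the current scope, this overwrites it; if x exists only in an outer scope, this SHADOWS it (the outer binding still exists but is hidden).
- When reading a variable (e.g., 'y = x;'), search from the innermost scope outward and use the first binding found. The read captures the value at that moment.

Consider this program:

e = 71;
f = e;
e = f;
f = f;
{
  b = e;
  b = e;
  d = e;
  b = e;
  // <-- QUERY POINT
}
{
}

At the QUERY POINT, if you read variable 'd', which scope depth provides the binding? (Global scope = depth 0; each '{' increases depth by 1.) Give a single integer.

Answer: 1

Derivation:
Step 1: declare e=71 at depth 0
Step 2: declare f=(read e)=71 at depth 0
Step 3: declare e=(read f)=71 at depth 0
Step 4: declare f=(read f)=71 at depth 0
Step 5: enter scope (depth=1)
Step 6: declare b=(read e)=71 at depth 1
Step 7: declare b=(read e)=71 at depth 1
Step 8: declare d=(read e)=71 at depth 1
Step 9: declare b=(read e)=71 at depth 1
Visible at query point: b=71 d=71 e=71 f=71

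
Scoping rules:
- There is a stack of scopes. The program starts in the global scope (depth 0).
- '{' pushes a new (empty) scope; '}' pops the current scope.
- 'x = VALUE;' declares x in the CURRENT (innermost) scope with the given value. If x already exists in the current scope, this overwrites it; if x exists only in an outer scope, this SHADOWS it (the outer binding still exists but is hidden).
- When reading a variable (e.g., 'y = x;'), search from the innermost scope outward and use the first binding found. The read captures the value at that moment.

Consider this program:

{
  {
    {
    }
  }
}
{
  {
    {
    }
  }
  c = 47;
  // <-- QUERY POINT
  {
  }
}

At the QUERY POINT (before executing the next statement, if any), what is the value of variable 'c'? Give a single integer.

Step 1: enter scope (depth=1)
Step 2: enter scope (depth=2)
Step 3: enter scope (depth=3)
Step 4: exit scope (depth=2)
Step 5: exit scope (depth=1)
Step 6: exit scope (depth=0)
Step 7: enter scope (depth=1)
Step 8: enter scope (depth=2)
Step 9: enter scope (depth=3)
Step 10: exit scope (depth=2)
Step 11: exit scope (depth=1)
Step 12: declare c=47 at depth 1
Visible at query point: c=47

Answer: 47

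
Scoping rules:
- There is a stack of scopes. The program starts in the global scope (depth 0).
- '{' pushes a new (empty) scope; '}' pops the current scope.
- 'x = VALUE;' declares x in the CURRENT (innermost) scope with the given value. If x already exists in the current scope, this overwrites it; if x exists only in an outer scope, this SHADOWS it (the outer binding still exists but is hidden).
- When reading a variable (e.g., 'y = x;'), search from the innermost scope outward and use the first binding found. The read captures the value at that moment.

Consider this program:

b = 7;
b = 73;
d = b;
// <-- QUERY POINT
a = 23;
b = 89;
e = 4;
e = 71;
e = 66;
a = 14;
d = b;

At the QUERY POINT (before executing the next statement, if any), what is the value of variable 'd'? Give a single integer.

Step 1: declare b=7 at depth 0
Step 2: declare b=73 at depth 0
Step 3: declare d=(read b)=73 at depth 0
Visible at query point: b=73 d=73

Answer: 73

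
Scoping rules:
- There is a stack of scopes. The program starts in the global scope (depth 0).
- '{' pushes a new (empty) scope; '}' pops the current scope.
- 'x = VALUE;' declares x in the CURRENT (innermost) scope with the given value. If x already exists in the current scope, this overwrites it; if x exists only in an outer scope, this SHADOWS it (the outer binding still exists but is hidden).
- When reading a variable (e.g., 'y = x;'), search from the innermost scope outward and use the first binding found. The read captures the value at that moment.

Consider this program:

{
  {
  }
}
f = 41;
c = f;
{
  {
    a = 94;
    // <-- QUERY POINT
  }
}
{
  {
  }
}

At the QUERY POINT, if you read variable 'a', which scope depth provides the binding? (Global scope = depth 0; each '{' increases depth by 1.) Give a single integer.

Answer: 2

Derivation:
Step 1: enter scope (depth=1)
Step 2: enter scope (depth=2)
Step 3: exit scope (depth=1)
Step 4: exit scope (depth=0)
Step 5: declare f=41 at depth 0
Step 6: declare c=(read f)=41 at depth 0
Step 7: enter scope (depth=1)
Step 8: enter scope (depth=2)
Step 9: declare a=94 at depth 2
Visible at query point: a=94 c=41 f=41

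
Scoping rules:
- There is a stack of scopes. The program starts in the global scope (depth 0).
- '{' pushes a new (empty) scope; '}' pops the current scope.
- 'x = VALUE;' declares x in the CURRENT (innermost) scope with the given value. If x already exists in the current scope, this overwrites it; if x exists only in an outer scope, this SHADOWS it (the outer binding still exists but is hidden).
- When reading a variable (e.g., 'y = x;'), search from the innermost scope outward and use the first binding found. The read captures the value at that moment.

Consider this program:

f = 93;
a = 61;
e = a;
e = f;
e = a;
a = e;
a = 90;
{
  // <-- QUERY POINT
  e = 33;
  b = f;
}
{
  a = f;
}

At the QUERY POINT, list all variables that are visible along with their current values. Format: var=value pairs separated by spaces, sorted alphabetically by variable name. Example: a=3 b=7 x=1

Answer: a=90 e=61 f=93

Derivation:
Step 1: declare f=93 at depth 0
Step 2: declare a=61 at depth 0
Step 3: declare e=(read a)=61 at depth 0
Step 4: declare e=(read f)=93 at depth 0
Step 5: declare e=(read a)=61 at depth 0
Step 6: declare a=(read e)=61 at depth 0
Step 7: declare a=90 at depth 0
Step 8: enter scope (depth=1)
Visible at query point: a=90 e=61 f=93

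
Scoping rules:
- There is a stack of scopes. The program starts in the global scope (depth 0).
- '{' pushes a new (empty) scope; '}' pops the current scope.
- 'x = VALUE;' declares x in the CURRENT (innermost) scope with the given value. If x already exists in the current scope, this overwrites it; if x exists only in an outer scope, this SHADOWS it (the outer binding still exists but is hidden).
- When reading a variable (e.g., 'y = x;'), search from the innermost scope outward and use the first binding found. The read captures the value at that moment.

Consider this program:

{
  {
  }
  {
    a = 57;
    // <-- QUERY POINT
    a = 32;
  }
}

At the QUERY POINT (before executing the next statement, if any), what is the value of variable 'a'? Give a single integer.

Step 1: enter scope (depth=1)
Step 2: enter scope (depth=2)
Step 3: exit scope (depth=1)
Step 4: enter scope (depth=2)
Step 5: declare a=57 at depth 2
Visible at query point: a=57

Answer: 57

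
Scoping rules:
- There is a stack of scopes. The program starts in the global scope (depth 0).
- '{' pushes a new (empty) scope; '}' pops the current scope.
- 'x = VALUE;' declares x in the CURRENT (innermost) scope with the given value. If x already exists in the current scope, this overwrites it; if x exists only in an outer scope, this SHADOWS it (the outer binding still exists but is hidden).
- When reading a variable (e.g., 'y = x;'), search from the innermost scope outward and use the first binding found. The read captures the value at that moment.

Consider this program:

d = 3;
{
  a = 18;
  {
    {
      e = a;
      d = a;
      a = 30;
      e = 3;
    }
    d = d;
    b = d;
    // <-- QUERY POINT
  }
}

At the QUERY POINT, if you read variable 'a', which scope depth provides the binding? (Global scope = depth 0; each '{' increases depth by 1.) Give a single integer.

Answer: 1

Derivation:
Step 1: declare d=3 at depth 0
Step 2: enter scope (depth=1)
Step 3: declare a=18 at depth 1
Step 4: enter scope (depth=2)
Step 5: enter scope (depth=3)
Step 6: declare e=(read a)=18 at depth 3
Step 7: declare d=(read a)=18 at depth 3
Step 8: declare a=30 at depth 3
Step 9: declare e=3 at depth 3
Step 10: exit scope (depth=2)
Step 11: declare d=(read d)=3 at depth 2
Step 12: declare b=(read d)=3 at depth 2
Visible at query point: a=18 b=3 d=3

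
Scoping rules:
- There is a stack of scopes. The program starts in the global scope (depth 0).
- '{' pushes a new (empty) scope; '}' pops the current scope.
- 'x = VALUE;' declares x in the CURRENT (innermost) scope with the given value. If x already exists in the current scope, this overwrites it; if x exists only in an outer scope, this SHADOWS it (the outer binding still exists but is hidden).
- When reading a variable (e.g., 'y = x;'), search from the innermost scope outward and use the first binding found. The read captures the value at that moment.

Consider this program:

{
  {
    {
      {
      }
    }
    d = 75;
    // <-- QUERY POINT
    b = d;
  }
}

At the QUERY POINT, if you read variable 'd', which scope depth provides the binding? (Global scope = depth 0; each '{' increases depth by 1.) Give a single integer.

Step 1: enter scope (depth=1)
Step 2: enter scope (depth=2)
Step 3: enter scope (depth=3)
Step 4: enter scope (depth=4)
Step 5: exit scope (depth=3)
Step 6: exit scope (depth=2)
Step 7: declare d=75 at depth 2
Visible at query point: d=75

Answer: 2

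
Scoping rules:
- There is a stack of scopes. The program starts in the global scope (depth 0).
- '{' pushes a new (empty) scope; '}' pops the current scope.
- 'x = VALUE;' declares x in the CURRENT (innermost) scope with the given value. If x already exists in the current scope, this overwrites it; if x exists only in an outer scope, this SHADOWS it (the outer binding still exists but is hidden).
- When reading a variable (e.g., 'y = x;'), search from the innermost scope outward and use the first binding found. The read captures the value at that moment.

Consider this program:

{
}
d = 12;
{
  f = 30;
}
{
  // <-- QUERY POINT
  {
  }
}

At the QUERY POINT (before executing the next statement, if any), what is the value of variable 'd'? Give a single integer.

Step 1: enter scope (depth=1)
Step 2: exit scope (depth=0)
Step 3: declare d=12 at depth 0
Step 4: enter scope (depth=1)
Step 5: declare f=30 at depth 1
Step 6: exit scope (depth=0)
Step 7: enter scope (depth=1)
Visible at query point: d=12

Answer: 12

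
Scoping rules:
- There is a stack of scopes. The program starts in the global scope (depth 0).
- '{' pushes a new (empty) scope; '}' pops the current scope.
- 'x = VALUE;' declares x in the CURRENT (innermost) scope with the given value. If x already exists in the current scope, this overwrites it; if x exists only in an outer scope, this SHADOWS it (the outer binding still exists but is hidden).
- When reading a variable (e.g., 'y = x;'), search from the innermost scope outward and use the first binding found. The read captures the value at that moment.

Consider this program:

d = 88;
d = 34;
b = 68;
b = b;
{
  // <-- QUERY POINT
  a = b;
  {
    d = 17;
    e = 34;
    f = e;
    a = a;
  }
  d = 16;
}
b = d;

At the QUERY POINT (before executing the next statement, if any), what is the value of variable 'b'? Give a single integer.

Answer: 68

Derivation:
Step 1: declare d=88 at depth 0
Step 2: declare d=34 at depth 0
Step 3: declare b=68 at depth 0
Step 4: declare b=(read b)=68 at depth 0
Step 5: enter scope (depth=1)
Visible at query point: b=68 d=34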